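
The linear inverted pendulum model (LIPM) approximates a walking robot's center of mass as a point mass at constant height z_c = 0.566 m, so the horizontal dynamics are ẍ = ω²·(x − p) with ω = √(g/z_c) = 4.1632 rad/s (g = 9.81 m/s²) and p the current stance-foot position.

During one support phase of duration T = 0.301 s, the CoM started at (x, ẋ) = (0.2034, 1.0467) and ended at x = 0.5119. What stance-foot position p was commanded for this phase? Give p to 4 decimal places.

ωT = 4.1632·0.301 = 1.253123; cosh(ωT) = 1.893436, sinh(ωT) = 1.607825
x(T) = p + (x₀−p)·cosh(ωT) + (ẋ₀/ω)·sinh(ωT) ⇒ p·(1 − cosh) = x(T) − x₀·cosh − (ẋ₀/ω)·sinh
numerator   = 0.5119 − (0.2034)·1.893436 − (1.0467/4.1632)·1.607825 = -0.277460
denominator = 1 − 1.893436 = -0.893436
p = -0.277460 / -0.893436 = 0.3106

p = 0.3106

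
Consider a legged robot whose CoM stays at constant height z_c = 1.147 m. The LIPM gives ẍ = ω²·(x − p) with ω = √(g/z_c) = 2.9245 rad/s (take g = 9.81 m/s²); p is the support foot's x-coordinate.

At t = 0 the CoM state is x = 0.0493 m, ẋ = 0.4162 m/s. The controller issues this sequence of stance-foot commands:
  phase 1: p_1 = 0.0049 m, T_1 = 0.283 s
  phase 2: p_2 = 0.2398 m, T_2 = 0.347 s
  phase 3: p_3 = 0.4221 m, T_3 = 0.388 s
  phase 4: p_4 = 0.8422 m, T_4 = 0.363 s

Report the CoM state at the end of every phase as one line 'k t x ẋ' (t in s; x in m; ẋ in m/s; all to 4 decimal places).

1 0.2830 0.1971 0.6872
2 0.6300 0.4547 0.9229
3 1.0180 0.9181 1.7165
4 1.3810 1.7119 3.0605

phase 1: p=0.0049, T=0.283, ωT=0.827633, cosh=1.362490, sinh=0.925408; start (x,ẋ)=(0.049300, 0.416200) → end (x,ẋ)=(0.197094, 0.687231)
phase 2: p=0.2398, T=0.347, ωT=1.014801, cosh=1.560645, sinh=1.198171; start (x,ẋ)=(0.197094, 0.687231) → end (x,ẋ)=(0.454710, 0.922879)
phase 3: p=0.4221, T=0.388, ωT=1.134706, cosh=1.715888, sinh=1.394371; start (x,ẋ)=(0.454710, 0.922879) → end (x,ẋ)=(0.918074, 1.716535)
phase 4: p=0.8422, T=0.363, ωT=1.061594, cosh=1.618439, sinh=1.272535; start (x,ẋ)=(0.918074, 1.716535) → end (x,ẋ)=(1.711912, 3.060475)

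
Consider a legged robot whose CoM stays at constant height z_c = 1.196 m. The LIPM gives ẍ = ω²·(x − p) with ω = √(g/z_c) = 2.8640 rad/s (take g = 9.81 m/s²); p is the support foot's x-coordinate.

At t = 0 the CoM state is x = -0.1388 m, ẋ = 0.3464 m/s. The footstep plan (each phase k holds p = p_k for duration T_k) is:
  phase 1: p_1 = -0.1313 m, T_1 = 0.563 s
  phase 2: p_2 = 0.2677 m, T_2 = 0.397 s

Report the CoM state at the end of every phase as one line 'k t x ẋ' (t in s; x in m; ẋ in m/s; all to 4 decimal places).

phase 1: p=-0.1313, T=0.563, ωT=1.612432, cosh=2.607197, sinh=2.407795; start (x,ẋ)=(-0.138800, 0.346400) → end (x,ẋ)=(0.140368, 0.851414)
phase 2: p=0.2677, T=0.397, ωT=1.137008, cosh=1.719102, sinh=1.398325; start (x,ẋ)=(0.140368, 0.851414) → end (x,ẋ)=(0.464500, 0.953729)

1 0.5630 0.1404 0.8514
2 0.9600 0.4645 0.9537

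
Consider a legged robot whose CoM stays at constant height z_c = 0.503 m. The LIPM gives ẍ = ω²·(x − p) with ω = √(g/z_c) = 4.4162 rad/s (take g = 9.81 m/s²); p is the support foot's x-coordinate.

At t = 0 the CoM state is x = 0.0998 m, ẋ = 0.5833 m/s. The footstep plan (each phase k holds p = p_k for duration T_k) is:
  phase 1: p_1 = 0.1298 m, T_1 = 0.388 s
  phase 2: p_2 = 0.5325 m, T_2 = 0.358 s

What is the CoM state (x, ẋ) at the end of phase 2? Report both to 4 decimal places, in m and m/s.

x = 0.8858, ẋ = 1.9527

phase 1: p=0.1298, T=0.388, ωT=1.713486, cosh=2.864252, sinh=2.684015; start (x,ẋ)=(0.099800, 0.583300) → end (x,ẋ)=(0.398382, 1.315124)
phase 2: p=0.5325, T=0.358, ωT=1.581000, cosh=2.532790, sinh=2.327021; start (x,ẋ)=(0.398382, 1.315124) → end (x,ẋ)=(0.885784, 1.952659)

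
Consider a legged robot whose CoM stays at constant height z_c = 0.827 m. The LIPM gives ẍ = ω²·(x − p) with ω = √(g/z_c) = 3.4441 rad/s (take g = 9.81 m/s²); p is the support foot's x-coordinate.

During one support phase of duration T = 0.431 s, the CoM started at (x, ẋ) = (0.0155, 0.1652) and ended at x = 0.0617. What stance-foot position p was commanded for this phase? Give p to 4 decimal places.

p = 0.0566

ωT = 3.4441·0.431 = 1.484407; cosh(ωT) = 2.319493, sinh(ωT) = 2.092856
x(T) = p + (x₀−p)·cosh(ωT) + (ẋ₀/ω)·sinh(ωT) ⇒ p·(1 − cosh) = x(T) − x₀·cosh − (ẋ₀/ω)·sinh
numerator   = 0.0617 − (0.0155)·2.319493 − (0.1652/3.4441)·2.092856 = -0.074638
denominator = 1 − 2.319493 = -1.319493
p = -0.074638 / -1.319493 = 0.0566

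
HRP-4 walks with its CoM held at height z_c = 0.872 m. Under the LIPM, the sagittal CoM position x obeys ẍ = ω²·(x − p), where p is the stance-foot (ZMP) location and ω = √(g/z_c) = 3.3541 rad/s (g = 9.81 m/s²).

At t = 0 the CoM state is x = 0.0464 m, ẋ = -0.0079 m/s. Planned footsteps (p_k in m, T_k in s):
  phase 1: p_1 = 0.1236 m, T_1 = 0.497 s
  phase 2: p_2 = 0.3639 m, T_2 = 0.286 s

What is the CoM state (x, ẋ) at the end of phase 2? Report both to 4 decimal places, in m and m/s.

phase 1: p=0.1236, T=0.497, ωT=1.666988, cosh=2.742503, sinh=2.553688; start (x,ẋ)=(0.046400, -0.007900) → end (x,ẋ)=(-0.094136, -0.682909)
phase 2: p=0.3639, T=0.286, ωT=0.959273, cosh=1.496484, sinh=1.113313; start (x,ẋ)=(-0.094136, -0.682909) → end (x,ẋ)=(-0.548219, -2.732343)

x = -0.5482, ẋ = -2.7323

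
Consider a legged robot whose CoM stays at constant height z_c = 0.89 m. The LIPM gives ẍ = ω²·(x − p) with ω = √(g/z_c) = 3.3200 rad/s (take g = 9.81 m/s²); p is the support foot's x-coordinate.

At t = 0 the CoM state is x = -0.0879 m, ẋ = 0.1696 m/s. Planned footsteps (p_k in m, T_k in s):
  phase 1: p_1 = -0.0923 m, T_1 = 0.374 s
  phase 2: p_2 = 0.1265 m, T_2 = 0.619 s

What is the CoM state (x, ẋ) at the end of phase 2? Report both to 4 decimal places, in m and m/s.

x = 0.0072, ẋ = -0.2972

phase 1: p=-0.0923, T=0.374, ωT=1.241680, cosh=1.875161, sinh=1.586263; start (x,ẋ)=(-0.087900, 0.169600) → end (x,ẋ)=(-0.003016, 0.341199)
phase 2: p=0.1265, T=0.619, ωT=2.055080, cosh=3.967773, sinh=3.839690; start (x,ẋ)=(-0.003016, 0.341199) → end (x,ẋ)=(0.007218, -0.297240)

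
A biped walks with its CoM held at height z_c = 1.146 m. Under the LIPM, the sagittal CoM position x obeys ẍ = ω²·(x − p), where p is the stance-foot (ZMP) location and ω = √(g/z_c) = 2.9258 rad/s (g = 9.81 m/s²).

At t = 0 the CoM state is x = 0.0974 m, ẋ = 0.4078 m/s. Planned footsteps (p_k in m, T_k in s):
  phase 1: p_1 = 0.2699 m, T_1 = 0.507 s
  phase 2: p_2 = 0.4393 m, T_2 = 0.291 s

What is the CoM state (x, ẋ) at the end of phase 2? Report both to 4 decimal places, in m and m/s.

x = 0.0186, ẋ = -0.9310

phase 1: p=0.2699, T=0.507, ωT=1.483381, cosh=2.317346, sinh=2.090476; start (x,ẋ)=(0.097400, 0.407800) → end (x,ẋ)=(0.161530, -0.110051)
phase 2: p=0.4393, T=0.291, ωT=0.851408, cosh=1.384878, sinh=0.958065; start (x,ẋ)=(0.161530, -0.110051) → end (x,ẋ)=(0.018586, -0.931026)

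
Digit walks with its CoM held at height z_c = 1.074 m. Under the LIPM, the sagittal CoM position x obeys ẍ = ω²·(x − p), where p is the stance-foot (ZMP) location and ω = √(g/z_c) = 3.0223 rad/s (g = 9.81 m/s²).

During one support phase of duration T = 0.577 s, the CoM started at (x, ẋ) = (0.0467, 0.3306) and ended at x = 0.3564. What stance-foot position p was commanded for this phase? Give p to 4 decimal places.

p = 0.0434

ωT = 3.0223·0.577 = 1.743867; cosh(ωT) = 2.947131, sinh(ωT) = 2.772288
x(T) = p + (x₀−p)·cosh(ωT) + (ẋ₀/ω)·sinh(ωT) ⇒ p·(1 − cosh) = x(T) − x₀·cosh − (ẋ₀/ω)·sinh
numerator   = 0.3564 − (0.0467)·2.947131 − (0.3306/3.0223)·2.772288 = -0.084483
denominator = 1 − 2.947131 = -1.947131
p = -0.084483 / -1.947131 = 0.0434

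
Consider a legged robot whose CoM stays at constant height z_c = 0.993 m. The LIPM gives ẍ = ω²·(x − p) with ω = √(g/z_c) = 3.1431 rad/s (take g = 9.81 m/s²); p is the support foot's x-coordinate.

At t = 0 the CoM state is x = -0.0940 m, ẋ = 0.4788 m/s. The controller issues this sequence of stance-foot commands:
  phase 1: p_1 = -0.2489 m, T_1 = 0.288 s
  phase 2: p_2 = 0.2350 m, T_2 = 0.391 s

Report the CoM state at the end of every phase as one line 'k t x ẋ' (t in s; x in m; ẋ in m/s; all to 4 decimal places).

phase 1: p=-0.2489, T=0.288, ωT=0.905213, cosh=1.438457, sinh=1.034001; start (x,ẋ)=(-0.094000, 0.478800) → end (x,ẋ)=(0.131430, 1.192153)
phase 2: p=0.2350, T=0.391, ωT=1.228952, cosh=1.855123, sinh=1.562524; start (x,ẋ)=(0.131430, 1.192153) → end (x,ẋ)=(0.635518, 1.702942)

1 0.2880 0.1314 1.1922
2 0.6790 0.6355 1.7029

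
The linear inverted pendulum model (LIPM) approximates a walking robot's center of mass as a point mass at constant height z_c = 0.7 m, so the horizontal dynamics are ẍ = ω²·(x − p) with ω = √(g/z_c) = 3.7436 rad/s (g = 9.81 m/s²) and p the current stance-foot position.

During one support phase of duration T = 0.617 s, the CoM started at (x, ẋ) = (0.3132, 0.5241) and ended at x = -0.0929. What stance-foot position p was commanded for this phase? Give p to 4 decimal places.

p = 0.5835

ωT = 3.7436·0.617 = 2.309801; cosh(ωT) = 5.085852, sinh(ωT) = 4.986571
x(T) = p + (x₀−p)·cosh(ωT) + (ẋ₀/ω)·sinh(ωT) ⇒ p·(1 − cosh) = x(T) − x₀·cosh − (ẋ₀/ω)·sinh
numerator   = -0.0929 − (0.3132)·5.085852 − (0.5241/3.7436)·4.986571 = -2.383903
denominator = 1 − 5.085852 = -4.085852
p = -2.383903 / -4.085852 = 0.5835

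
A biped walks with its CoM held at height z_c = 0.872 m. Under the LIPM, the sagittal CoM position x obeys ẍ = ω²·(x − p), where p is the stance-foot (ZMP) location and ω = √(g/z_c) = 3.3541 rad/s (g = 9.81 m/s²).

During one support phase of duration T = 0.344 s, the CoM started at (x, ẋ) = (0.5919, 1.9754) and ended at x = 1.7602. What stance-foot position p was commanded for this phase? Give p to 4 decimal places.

p = 0.1509

ωT = 3.3541·0.344 = 1.153810; cosh(ωT) = 1.742841, sinh(ωT) = 1.427409
x(T) = p + (x₀−p)·cosh(ωT) + (ẋ₀/ω)·sinh(ωT) ⇒ p·(1 − cosh) = x(T) − x₀·cosh − (ẋ₀/ω)·sinh
numerator   = 1.7602 − (0.5919)·1.742841 − (1.9754/3.3541)·1.427409 = -0.112061
denominator = 1 − 1.742841 = -0.742841
p = -0.112061 / -0.742841 = 0.1509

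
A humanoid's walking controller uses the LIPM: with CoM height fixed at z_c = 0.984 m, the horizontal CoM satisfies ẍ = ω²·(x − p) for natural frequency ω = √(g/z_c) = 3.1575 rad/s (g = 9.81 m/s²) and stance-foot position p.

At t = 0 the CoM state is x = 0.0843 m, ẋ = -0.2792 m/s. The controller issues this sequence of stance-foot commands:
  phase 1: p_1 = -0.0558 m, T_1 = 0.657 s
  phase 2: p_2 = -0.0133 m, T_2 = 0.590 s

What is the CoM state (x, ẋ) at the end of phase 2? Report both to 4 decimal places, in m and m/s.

x = 1.1738, ẋ = 3.7551

phase 1: p=-0.0558, T=0.657, ωT=2.074478, cosh=4.043004, sinh=3.917382; start (x,ẋ)=(0.084300, -0.279200) → end (x,ẋ)=(0.164233, 0.604109)
phase 2: p=-0.0133, T=0.590, ωT=1.862925, cosh=3.298886, sinh=3.143668; start (x,ẋ)=(0.164233, 0.604109) → end (x,ẋ)=(1.173823, 3.755100)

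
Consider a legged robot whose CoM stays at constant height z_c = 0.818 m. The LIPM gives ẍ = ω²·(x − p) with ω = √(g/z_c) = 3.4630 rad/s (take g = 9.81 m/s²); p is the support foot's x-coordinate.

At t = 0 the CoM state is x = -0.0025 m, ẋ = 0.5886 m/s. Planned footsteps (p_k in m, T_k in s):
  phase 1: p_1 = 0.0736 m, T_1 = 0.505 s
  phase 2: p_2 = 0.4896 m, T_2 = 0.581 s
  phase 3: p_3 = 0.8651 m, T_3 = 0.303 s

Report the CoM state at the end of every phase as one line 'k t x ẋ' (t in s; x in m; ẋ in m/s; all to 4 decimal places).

phase 1: p=0.0736, T=0.505, ωT=1.748815, cosh=2.960884, sinh=2.786904; start (x,ẋ)=(-0.002500, 0.588600) → end (x,ẋ)=(0.321962, 1.008331)
phase 2: p=0.4896, T=0.581, ωT=2.012003, cosh=3.806001, sinh=3.672280; start (x,ẋ)=(0.321962, 1.008331) → end (x,ẋ)=(0.920837, 1.705838)
phase 3: p=0.8651, T=0.303, ωT=1.049289, cosh=1.602903, sinh=1.252717; start (x,ẋ)=(0.920837, 1.705838) → end (x,ẋ)=(1.571517, 2.976091)

1 0.5050 0.3220 1.0083
2 1.0860 0.9208 1.7058
3 1.3890 1.5715 2.9761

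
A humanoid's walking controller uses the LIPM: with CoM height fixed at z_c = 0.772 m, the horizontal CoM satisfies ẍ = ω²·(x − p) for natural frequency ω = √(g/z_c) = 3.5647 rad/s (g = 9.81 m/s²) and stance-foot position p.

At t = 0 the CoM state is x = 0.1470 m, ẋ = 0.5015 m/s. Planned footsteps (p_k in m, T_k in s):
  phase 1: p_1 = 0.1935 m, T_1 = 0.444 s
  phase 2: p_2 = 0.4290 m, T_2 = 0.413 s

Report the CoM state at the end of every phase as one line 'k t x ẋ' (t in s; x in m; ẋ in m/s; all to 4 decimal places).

1 0.4440 0.4035 0.8858
2 0.8570 0.8836 1.8446

phase 1: p=0.1935, T=0.444, ωT=1.582727, cosh=2.536813, sinh=2.331399; start (x,ẋ)=(0.147000, 0.501500) → end (x,ẋ)=(0.403531, 0.885763)
phase 2: p=0.4290, T=0.413, ωT=1.472221, cosh=2.294161, sinh=2.064745; start (x,ẋ)=(0.403531, 0.885763) → end (x,ẋ)=(0.883622, 1.844626)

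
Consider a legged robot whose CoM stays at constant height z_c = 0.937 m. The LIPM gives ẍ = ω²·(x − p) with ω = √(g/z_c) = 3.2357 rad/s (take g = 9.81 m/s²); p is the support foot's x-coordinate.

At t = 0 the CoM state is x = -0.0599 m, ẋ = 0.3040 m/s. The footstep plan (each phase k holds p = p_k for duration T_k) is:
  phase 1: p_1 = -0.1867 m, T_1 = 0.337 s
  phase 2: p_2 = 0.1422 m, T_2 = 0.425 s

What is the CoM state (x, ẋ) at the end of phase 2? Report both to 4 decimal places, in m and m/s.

phase 1: p=-0.1867, T=0.337, ωT=1.090431, cosh=1.655814, sinh=1.319742; start (x,ẋ)=(-0.059900, 0.304000) → end (x,ẋ)=(0.147249, 1.044840)
phase 2: p=0.1422, T=0.425, ωT=1.375172, cosh=2.104278, sinh=1.851482; start (x,ẋ)=(0.147249, 1.044840) → end (x,ẋ)=(0.750687, 2.228884)

x = 0.7507, ẋ = 2.2289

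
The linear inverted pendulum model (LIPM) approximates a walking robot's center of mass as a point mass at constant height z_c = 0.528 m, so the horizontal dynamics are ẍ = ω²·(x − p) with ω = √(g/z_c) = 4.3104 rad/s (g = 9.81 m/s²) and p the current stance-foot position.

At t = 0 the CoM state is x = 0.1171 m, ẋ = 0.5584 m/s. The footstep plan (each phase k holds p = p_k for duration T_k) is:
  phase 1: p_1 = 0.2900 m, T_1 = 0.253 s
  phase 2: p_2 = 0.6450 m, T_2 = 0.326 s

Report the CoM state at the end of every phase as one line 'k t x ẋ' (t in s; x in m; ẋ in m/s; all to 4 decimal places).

1 0.2530 0.1747 -0.0590
2 0.5790 -0.3975 -4.0107

phase 1: p=0.2900, T=0.253, ωT=1.090531, cosh=1.655946, sinh=1.319908; start (x,ẋ)=(0.117100, 0.558400) → end (x,ẋ)=(0.174677, -0.059005)
phase 2: p=0.6450, T=0.326, ωT=1.405190, cosh=2.160812, sinh=1.915491; start (x,ẋ)=(0.174677, -0.059005) → end (x,ẋ)=(-0.397500, -4.010735)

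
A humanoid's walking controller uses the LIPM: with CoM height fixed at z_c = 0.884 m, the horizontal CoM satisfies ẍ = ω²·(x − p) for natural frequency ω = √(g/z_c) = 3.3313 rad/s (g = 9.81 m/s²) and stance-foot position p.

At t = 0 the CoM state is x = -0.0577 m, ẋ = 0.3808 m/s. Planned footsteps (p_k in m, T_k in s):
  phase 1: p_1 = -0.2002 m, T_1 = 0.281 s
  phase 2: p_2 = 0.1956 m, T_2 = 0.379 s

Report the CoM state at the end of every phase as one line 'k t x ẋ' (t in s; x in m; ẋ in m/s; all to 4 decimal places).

1 0.2810 0.1328 1.0724
2 0.6600 0.5990 1.7065

phase 1: p=-0.2002, T=0.281, ωT=0.936095, cosh=1.471081, sinh=1.078924; start (x,ẋ)=(-0.057700, 0.380800) → end (x,ẋ)=(0.132761, 1.072364)
phase 2: p=0.1956, T=0.379, ωT=1.262563, cosh=1.908698, sinh=1.625770; start (x,ẋ)=(0.132761, 1.072364) → end (x,ẋ)=(0.599003, 1.706485)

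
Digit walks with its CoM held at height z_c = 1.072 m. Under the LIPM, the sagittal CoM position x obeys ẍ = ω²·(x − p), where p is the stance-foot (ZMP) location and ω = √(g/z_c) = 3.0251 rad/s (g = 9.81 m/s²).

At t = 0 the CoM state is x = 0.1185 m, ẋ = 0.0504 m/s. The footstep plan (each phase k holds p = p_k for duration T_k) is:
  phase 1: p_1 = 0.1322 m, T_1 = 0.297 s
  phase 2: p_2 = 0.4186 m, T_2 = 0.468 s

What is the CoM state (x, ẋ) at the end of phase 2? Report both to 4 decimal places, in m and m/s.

x = -0.1926, ẋ = -1.6296

phase 1: p=0.1322, T=0.297, ωT=0.898455, cosh=1.431502, sinh=1.024303; start (x,ẋ)=(0.118500, 0.050400) → end (x,ẋ)=(0.129654, 0.029697)
phase 2: p=0.4186, T=0.468, ωT=1.415747, cosh=2.181153, sinh=1.938409; start (x,ẋ)=(0.129654, 0.029697) → end (x,ẋ)=(-0.192607, -1.629572)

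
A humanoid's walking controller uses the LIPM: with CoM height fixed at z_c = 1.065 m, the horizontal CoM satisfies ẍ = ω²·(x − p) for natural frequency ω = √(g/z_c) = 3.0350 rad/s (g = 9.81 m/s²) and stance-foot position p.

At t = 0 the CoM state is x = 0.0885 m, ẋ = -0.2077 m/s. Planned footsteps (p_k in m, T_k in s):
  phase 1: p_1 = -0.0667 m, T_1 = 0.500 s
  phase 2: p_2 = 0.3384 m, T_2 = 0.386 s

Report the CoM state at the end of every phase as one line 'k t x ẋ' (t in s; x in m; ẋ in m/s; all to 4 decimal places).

1 0.5000 0.1557 0.5261
2 0.8860 0.2681 0.1215

phase 1: p=-0.0667, T=0.500, ωT=1.517500, cosh=2.390034, sinh=2.170775; start (x,ẋ)=(0.088500, -0.207700) → end (x,ẋ)=(0.155676, 0.526094)
phase 2: p=0.3384, T=0.386, ωT=1.171510, cosh=1.768380, sinh=1.458481; start (x,ẋ)=(0.155676, 0.526094) → end (x,ẋ)=(0.268092, 0.121511)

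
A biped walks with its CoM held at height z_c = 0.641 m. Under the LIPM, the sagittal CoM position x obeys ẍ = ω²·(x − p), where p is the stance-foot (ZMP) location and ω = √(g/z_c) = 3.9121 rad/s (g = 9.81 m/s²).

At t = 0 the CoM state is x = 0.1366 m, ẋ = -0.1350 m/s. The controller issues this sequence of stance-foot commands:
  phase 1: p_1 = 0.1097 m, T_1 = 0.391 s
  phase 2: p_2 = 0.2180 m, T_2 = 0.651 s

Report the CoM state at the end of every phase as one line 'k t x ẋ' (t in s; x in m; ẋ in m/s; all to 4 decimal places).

1 0.3910 0.0988 -0.0947
2 1.0420 -0.7012 -3.5668

phase 1: p=0.1097, T=0.391, ωT=1.529631, cosh=2.416545, sinh=2.199929; start (x,ẋ)=(0.136600, -0.135000) → end (x,ẋ)=(0.098789, -0.094723)
phase 2: p=0.2180, T=0.651, ωT=2.546777, cosh=6.422114, sinh=6.343780; start (x,ẋ)=(0.098789, -0.094723) → end (x,ẋ)=(-0.701186, -3.566836)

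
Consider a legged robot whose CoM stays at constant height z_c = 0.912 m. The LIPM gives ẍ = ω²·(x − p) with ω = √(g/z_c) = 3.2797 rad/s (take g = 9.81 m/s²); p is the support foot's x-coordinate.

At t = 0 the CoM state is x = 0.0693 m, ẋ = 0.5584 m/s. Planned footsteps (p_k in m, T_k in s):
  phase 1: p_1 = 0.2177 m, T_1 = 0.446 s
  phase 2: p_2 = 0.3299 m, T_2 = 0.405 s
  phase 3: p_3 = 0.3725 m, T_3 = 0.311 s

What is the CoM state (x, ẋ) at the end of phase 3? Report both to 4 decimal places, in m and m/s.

phase 1: p=0.2177, T=0.446, ωT=1.462746, cosh=2.274700, sinh=2.043101; start (x,ẋ)=(0.069300, 0.558400) → end (x,ẋ)=(0.227992, 0.275800)
phase 2: p=0.3299, T=0.405, ωT=1.328279, cosh=2.019736, sinh=1.754803; start (x,ẋ)=(0.227992, 0.275800) → end (x,ẋ)=(0.271639, -0.029462)
phase 3: p=0.3725, T=0.311, ωT=1.019987, cosh=1.566879, sinh=1.206279; start (x,ẋ)=(0.271639, -0.029462) → end (x,ẋ)=(0.203627, -0.445192)

x = 0.2036, ẋ = -0.4452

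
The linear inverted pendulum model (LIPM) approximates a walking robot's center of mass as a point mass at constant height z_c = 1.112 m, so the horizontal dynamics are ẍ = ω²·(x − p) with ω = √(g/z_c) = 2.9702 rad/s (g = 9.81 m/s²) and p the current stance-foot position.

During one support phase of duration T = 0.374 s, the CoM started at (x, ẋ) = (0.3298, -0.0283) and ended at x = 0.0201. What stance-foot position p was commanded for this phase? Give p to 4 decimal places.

p = 0.7643

ωT = 2.9702·0.374 = 1.110855; cosh(ωT) = 1.683115, sinh(ωT) = 1.353838
x(T) = p + (x₀−p)·cosh(ωT) + (ẋ₀/ω)·sinh(ωT) ⇒ p·(1 − cosh) = x(T) − x₀·cosh − (ẋ₀/ω)·sinh
numerator   = 0.0201 − (0.3298)·1.683115 − (-0.0283/2.9702)·1.353838 = -0.522092
denominator = 1 − 1.683115 = -0.683115
p = -0.522092 / -0.683115 = 0.7643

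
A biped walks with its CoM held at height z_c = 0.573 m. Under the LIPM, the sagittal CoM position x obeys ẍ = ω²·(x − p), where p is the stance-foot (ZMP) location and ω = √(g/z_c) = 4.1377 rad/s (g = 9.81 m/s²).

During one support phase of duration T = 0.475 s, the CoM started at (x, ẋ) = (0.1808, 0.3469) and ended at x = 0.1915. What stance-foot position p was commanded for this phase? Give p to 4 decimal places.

p = 0.2879

ωT = 4.1377·0.475 = 1.965407; cosh(ωT) = 3.638960, sinh(ωT) = 3.498861
x(T) = p + (x₀−p)·cosh(ωT) + (ẋ₀/ω)·sinh(ωT) ⇒ p·(1 − cosh) = x(T) − x₀·cosh − (ẋ₀/ω)·sinh
numerator   = 0.1915 − (0.1808)·3.638960 − (0.3469/4.1377)·3.498861 = -0.759764
denominator = 1 − 3.638960 = -2.638960
p = -0.759764 / -2.638960 = 0.2879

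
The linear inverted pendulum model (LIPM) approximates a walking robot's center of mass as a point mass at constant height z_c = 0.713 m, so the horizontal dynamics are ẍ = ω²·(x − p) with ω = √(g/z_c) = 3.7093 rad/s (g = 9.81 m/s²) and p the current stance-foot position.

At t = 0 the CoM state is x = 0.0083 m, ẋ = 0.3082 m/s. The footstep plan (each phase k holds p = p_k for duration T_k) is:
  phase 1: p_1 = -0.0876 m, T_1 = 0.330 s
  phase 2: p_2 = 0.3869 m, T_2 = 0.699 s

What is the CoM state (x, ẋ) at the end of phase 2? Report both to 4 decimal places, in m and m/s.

phase 1: p=-0.0876, T=0.330, ωT=1.224069, cosh=1.847515, sinh=1.553483; start (x,ẋ)=(0.008300, 0.308200) → end (x,ẋ)=(0.218653, 1.122012)
phase 2: p=0.3869, T=0.699, ωT=2.592801, cosh=6.720983, sinh=6.646173; start (x,ẋ)=(0.218653, 1.122012) → end (x,ẋ)=(1.266492, 3.393295)

x = 1.2665, ẋ = 3.3933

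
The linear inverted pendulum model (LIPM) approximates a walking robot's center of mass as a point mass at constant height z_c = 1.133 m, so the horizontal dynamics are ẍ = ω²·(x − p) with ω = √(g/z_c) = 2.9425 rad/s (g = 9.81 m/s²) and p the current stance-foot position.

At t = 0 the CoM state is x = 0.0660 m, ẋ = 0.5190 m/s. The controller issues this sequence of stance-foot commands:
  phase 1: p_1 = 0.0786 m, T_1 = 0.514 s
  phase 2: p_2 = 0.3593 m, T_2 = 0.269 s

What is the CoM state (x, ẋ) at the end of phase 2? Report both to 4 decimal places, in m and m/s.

x = 0.7966, ẋ = 1.7165

phase 1: p=0.0786, T=0.514, ωT=1.512445, cosh=2.379091, sinh=2.158721; start (x,ẋ)=(0.066000, 0.519000) → end (x,ẋ)=(0.429380, 1.154713)
phase 2: p=0.3593, T=0.269, ωT=0.791532, cosh=1.329963, sinh=0.876813; start (x,ẋ)=(0.429380, 1.154713) → end (x,ẋ)=(0.796588, 1.716533)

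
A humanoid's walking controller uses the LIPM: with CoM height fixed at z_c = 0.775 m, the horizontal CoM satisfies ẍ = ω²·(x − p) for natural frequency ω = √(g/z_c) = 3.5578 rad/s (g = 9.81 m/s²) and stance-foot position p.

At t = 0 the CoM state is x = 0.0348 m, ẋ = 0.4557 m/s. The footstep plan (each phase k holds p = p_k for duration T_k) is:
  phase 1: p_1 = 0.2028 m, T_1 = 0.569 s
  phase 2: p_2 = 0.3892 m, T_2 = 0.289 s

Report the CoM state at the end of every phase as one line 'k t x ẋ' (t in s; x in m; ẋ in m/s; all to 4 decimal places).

1 0.5690 0.0321 -0.4680
2 0.8580 -0.3342 -2.2869

phase 1: p=0.2028, T=0.569, ωT=2.024388, cosh=3.851776, sinh=3.719701; start (x,ẋ)=(0.034800, 0.455700) → end (x,ẋ)=(0.032139, -0.468050)
phase 2: p=0.3892, T=0.289, ωT=1.028204, cosh=1.576844, sinh=1.219196; start (x,ẋ)=(0.032139, -0.468050) → end (x,ẋ)=(-0.334223, -2.286850)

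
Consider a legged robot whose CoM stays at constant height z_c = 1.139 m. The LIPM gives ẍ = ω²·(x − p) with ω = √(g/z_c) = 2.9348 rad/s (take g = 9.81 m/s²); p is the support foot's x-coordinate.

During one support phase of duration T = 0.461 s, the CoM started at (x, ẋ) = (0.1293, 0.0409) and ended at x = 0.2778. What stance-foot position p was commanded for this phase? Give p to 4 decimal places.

p = 0.0133

ωT = 2.9348·0.461 = 1.352943; cosh(ωT) = 2.063636, sinh(ωT) = 1.805158
x(T) = p + (x₀−p)·cosh(ωT) + (ẋ₀/ω)·sinh(ωT) ⇒ p·(1 − cosh) = x(T) − x₀·cosh − (ẋ₀/ω)·sinh
numerator   = 0.2778 − (0.1293)·2.063636 − (0.0409/2.9348)·1.805158 = -0.014185
denominator = 1 − 2.063636 = -1.063636
p = -0.014185 / -1.063636 = 0.0133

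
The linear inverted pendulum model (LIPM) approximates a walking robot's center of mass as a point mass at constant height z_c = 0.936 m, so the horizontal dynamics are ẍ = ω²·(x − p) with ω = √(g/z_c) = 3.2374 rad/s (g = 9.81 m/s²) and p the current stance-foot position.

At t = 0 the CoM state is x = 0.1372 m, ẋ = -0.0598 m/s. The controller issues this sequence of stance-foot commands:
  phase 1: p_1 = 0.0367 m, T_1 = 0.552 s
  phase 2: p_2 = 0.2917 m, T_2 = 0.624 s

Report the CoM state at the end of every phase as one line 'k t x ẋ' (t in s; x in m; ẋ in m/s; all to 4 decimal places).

phase 1: p=0.0367, T=0.552, ωT=1.787045, cosh=3.069616, sinh=2.902162; start (x,ẋ)=(0.137200, -0.059800) → end (x,ẋ)=(0.291589, 0.760681)
phase 2: p=0.2917, T=0.624, ωT=2.020138, cosh=3.836000, sinh=3.703363; start (x,ẋ)=(0.291589, 0.760681) → end (x,ẋ)=(1.161440, 2.916638)

1 0.5520 0.2916 0.7607
2 1.1760 1.1614 2.9166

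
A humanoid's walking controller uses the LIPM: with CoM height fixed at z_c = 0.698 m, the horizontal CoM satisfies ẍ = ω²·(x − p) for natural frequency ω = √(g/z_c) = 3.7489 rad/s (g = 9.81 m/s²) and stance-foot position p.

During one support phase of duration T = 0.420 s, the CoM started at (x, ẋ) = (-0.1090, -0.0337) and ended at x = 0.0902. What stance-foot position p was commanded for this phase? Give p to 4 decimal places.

ωT = 3.7489·0.420 = 1.574538; cosh(ωT) = 2.517807, sinh(ωT) = 2.310704
x(T) = p + (x₀−p)·cosh(ωT) + (ẋ₀/ω)·sinh(ωT) ⇒ p·(1 − cosh) = x(T) − x₀·cosh − (ẋ₀/ω)·sinh
numerator   = 0.0902 − (-0.1090)·2.517807 − (-0.0337/3.7489)·2.310704 = 0.385413
denominator = 1 − 2.517807 = -1.517807
p = 0.385413 / -1.517807 = -0.2539

p = -0.2539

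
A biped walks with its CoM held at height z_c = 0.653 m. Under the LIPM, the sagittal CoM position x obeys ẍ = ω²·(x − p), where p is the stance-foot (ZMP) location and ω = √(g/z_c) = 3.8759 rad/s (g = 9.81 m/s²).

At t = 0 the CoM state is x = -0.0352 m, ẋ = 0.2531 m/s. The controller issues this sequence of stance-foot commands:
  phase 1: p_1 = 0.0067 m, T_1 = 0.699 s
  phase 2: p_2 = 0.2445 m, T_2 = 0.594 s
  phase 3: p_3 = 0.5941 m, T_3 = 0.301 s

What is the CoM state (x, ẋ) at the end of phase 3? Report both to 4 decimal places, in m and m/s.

x = 1.7985, ẋ = 5.1199

phase 1: p=0.0067, T=0.699, ωT=2.709254, cosh=7.542328, sinh=7.475741; start (x,ẋ)=(-0.035200, 0.253100) → end (x,ẋ)=(0.178850, 0.694901)
phase 2: p=0.2445, T=0.594, ωT=2.302285, cosh=5.048513, sinh=4.948483; start (x,ẋ)=(0.178850, 0.694901) → end (x,ẋ)=(0.800265, 2.249054)
phase 3: p=0.5941, T=0.301, ωT=1.166646, cosh=1.761307, sinh=1.449897; start (x,ẋ)=(0.800265, 2.249054) → end (x,ẋ)=(1.798546, 5.119851)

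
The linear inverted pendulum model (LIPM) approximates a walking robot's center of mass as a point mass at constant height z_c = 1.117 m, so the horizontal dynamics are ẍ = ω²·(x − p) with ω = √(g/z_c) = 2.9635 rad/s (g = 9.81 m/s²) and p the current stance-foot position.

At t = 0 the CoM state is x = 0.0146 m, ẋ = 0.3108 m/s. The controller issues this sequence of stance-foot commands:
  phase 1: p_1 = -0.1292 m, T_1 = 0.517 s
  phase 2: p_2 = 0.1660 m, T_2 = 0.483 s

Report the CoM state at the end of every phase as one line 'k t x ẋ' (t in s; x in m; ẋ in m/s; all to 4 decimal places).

1 0.5170 0.4504 1.6929
2 1.0000 1.9220 5.4070

phase 1: p=-0.1292, T=0.517, ωT=1.532129, cosh=2.422048, sinh=2.205973; start (x,ẋ)=(0.014600, 0.310800) → end (x,ẋ)=(0.450444, 1.692851)
phase 2: p=0.1660, T=0.483, ωT=1.431370, cosh=2.211706, sinh=1.972724; start (x,ẋ)=(0.450444, 1.692851) → end (x,ẋ)=(1.921993, 5.406997)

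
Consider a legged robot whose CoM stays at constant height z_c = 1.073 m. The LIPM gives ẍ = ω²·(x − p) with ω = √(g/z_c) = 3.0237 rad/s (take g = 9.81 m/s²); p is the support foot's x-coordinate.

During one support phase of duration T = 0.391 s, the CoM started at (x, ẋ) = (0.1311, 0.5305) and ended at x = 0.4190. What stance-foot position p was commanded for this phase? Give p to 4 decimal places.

ωT = 3.0237·0.391 = 1.182267; cosh(ωT) = 1.784171, sinh(ωT) = 1.477588
x(T) = p + (x₀−p)·cosh(ωT) + (ẋ₀/ω)·sinh(ωT) ⇒ p·(1 − cosh) = x(T) − x₀·cosh − (ẋ₀/ω)·sinh
numerator   = 0.4190 − (0.1311)·1.784171 − (0.5305/3.0237)·1.477588 = -0.074144
denominator = 1 − 1.784171 = -0.784171
p = -0.074144 / -0.784171 = 0.0946

p = 0.0946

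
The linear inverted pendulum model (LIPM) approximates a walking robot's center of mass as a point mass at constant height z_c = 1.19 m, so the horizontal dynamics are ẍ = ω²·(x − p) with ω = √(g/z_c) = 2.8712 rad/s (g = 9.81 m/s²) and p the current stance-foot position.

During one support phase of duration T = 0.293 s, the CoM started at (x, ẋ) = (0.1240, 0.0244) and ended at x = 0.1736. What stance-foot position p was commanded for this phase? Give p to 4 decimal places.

p = 0.0132

ωT = 2.8712·0.293 = 0.841262; cosh(ωT) = 1.375229, sinh(ωT) = 0.944062
x(T) = p + (x₀−p)·cosh(ωT) + (ẋ₀/ω)·sinh(ωT) ⇒ p·(1 − cosh) = x(T) − x₀·cosh − (ẋ₀/ω)·sinh
numerator   = 0.1736 − (0.1240)·1.375229 − (0.0244/2.8712)·0.944062 = -0.004951
denominator = 1 − 1.375229 = -0.375229
p = -0.004951 / -0.375229 = 0.0132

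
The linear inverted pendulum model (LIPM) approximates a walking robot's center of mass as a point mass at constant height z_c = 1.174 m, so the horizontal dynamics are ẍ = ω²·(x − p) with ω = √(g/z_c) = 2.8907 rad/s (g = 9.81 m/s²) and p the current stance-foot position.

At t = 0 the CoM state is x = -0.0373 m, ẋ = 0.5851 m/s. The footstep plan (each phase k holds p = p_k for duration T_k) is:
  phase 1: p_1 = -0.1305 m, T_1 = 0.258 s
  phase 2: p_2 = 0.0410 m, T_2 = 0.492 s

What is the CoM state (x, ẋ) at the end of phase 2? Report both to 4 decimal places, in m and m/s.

x = 0.9505, ẋ = 2.7847

phase 1: p=-0.1305, T=0.258, ωT=0.745801, cosh=1.291241, sinh=0.816887; start (x,ẋ)=(-0.037300, 0.585100) → end (x,ẋ)=(0.155188, 0.975586)
phase 2: p=0.0410, T=0.492, ωT=1.422224, cosh=2.193755, sinh=1.952578; start (x,ẋ)=(0.155188, 0.975586) → end (x,ẋ)=(0.950478, 2.784709)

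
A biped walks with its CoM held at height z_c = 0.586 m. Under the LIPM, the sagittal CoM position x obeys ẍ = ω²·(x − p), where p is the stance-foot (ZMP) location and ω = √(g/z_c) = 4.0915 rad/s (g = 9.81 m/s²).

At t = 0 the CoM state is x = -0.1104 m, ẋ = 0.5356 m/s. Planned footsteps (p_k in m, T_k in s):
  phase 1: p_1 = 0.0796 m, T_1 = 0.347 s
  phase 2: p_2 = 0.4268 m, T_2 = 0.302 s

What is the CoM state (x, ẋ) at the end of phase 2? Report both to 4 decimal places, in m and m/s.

x = -0.6527, ẋ = -3.9115

phase 1: p=0.0796, T=0.347, ωT=1.419750, cosh=2.188931, sinh=1.947157; start (x,ẋ)=(-0.110400, 0.535600) → end (x,ẋ)=(-0.081403, -0.341299)
phase 2: p=0.4268, T=0.302, ωT=1.235633, cosh=1.865603, sinh=1.574952; start (x,ẋ)=(-0.081403, -0.341299) → end (x,ẋ)=(-0.652683, -3.911549)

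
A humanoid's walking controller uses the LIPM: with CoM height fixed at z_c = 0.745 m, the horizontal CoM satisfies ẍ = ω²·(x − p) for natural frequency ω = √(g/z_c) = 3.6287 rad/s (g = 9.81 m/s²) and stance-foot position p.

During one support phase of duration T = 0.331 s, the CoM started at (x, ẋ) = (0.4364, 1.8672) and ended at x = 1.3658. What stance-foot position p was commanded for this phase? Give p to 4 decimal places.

ωT = 3.6287·0.331 = 1.201100; cosh(ωT) = 1.812317, sinh(ωT) = 1.511453
x(T) = p + (x₀−p)·cosh(ωT) + (ẋ₀/ω)·sinh(ωT) ⇒ p·(1 − cosh) = x(T) − x₀·cosh − (ẋ₀/ω)·sinh
numerator   = 1.3658 − (0.4364)·1.812317 − (1.8672/3.6287)·1.511453 = -0.202835
denominator = 1 − 1.812317 = -0.812317
p = -0.202835 / -0.812317 = 0.2497

p = 0.2497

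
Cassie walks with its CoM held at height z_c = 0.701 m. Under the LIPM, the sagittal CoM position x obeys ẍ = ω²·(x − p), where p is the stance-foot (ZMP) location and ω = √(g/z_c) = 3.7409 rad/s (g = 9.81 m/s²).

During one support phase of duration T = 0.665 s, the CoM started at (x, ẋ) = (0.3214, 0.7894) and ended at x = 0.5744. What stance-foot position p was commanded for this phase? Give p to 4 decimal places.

p = 0.5207

ωT = 3.7409·0.665 = 2.487699; cosh(ωT) = 6.058325, sinh(ωT) = 5.975224
x(T) = p + (x₀−p)·cosh(ωT) + (ẋ₀/ω)·sinh(ωT) ⇒ p·(1 − cosh) = x(T) − x₀·cosh − (ẋ₀/ω)·sinh
numerator   = 0.5744 − (0.3214)·6.058325 − (0.7894/3.7409)·5.975224 = -2.633630
denominator = 1 − 6.058325 = -5.058325
p = -2.633630 / -5.058325 = 0.5207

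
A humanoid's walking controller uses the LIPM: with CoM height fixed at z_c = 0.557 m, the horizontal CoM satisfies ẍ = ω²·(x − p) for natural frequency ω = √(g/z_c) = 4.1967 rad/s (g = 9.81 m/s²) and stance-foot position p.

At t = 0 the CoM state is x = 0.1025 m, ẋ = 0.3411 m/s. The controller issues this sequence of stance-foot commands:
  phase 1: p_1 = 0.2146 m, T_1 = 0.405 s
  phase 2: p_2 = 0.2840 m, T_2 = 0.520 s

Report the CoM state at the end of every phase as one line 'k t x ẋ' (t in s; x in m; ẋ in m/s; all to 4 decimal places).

phase 1: p=0.2146, T=0.405, ωT=1.699663, cosh=2.827425, sinh=2.644680; start (x,ẋ)=(0.102500, 0.341100) → end (x,ẋ)=(0.112600, -0.279755)
phase 2: p=0.2840, T=0.520, ωT=2.182284, cosh=4.489659, sinh=4.376875; start (x,ẋ)=(0.112600, -0.279755) → end (x,ẋ)=(-0.777292, -4.404349)

1 0.4050 0.1126 -0.2798
2 0.9250 -0.7773 -4.4043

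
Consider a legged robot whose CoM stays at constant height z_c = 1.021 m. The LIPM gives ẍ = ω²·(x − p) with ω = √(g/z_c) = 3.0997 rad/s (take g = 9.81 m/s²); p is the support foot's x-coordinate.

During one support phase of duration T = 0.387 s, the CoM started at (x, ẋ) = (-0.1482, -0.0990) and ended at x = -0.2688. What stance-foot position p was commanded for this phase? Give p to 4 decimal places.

p = -0.0588

ωT = 3.0997·0.387 = 1.199584; cosh(ωT) = 1.810028, sinh(ωT) = 1.508708
x(T) = p + (x₀−p)·cosh(ωT) + (ẋ₀/ω)·sinh(ωT) ⇒ p·(1 − cosh) = x(T) − x₀·cosh − (ẋ₀/ω)·sinh
numerator   = -0.2688 − (-0.1482)·1.810028 − (-0.0990/3.0997)·1.508708 = 0.047632
denominator = 1 − 1.810028 = -0.810028
p = 0.047632 / -0.810028 = -0.0588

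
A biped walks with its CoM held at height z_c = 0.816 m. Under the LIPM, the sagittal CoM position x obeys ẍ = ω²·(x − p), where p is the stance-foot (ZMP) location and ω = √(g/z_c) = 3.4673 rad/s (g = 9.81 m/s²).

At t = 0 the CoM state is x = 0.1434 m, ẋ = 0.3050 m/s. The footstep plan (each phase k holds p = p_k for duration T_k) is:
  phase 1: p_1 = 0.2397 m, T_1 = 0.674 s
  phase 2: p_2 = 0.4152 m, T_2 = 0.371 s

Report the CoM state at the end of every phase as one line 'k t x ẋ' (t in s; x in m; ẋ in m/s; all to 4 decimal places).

phase 1: p=0.2397, T=0.674, ωT=2.336960, cosh=5.223174, sinh=5.126553; start (x,ẋ)=(0.143400, 0.305000) → end (x,ẋ)=(0.187664, -0.118693)
phase 2: p=0.4152, T=0.371, ωT=1.286368, cosh=1.947945, sinh=1.671672; start (x,ẋ)=(0.187664, -0.118693) → end (x,ẋ)=(-0.085252, -1.550049)

1 0.6740 0.1877 -0.1187
2 1.0450 -0.0853 -1.5500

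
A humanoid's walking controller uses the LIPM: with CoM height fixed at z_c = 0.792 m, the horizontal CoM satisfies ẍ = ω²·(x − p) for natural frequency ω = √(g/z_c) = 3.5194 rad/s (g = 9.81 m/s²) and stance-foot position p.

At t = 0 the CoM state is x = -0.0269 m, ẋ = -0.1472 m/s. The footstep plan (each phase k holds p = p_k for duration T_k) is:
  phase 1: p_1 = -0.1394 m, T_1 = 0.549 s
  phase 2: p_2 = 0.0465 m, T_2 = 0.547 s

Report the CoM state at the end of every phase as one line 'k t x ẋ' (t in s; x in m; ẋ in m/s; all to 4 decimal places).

phase 1: p=-0.1394, T=0.549, ωT=1.932151, cosh=3.524590, sinh=3.379753; start (x,ẋ)=(-0.026900, -0.147200) → end (x,ẋ)=(0.115757, 0.819335)
phase 2: p=0.0465, T=0.547, ωT=1.925112, cosh=3.500887, sinh=3.355028; start (x,ẋ)=(0.115757, 0.819335) → end (x,ẋ)=(1.070029, 3.686164)

1 0.5490 0.1158 0.8193
2 1.0960 1.0700 3.6862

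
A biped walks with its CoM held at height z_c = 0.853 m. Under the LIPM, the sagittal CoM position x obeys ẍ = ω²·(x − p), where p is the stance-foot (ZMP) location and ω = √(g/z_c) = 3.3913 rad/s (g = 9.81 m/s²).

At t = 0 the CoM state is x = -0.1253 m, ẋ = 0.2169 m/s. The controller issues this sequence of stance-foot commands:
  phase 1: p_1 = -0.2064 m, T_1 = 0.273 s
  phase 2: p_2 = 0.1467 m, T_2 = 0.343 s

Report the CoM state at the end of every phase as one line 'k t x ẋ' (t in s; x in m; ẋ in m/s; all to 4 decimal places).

phase 1: p=-0.2064, T=0.273, ωT=0.925825, cosh=1.460077, sinh=1.063872; start (x,ẋ)=(-0.125300, 0.216900) → end (x,ẋ)=(-0.019945, 0.609292)
phase 2: p=0.1467, T=0.343, ωT=1.163216, cosh=1.756344, sinh=1.443864; start (x,ẋ)=(-0.019945, 0.609292) → end (x,ẋ)=(0.113424, 0.254137)

1 0.2730 -0.0199 0.6093
2 0.6160 0.1134 0.2541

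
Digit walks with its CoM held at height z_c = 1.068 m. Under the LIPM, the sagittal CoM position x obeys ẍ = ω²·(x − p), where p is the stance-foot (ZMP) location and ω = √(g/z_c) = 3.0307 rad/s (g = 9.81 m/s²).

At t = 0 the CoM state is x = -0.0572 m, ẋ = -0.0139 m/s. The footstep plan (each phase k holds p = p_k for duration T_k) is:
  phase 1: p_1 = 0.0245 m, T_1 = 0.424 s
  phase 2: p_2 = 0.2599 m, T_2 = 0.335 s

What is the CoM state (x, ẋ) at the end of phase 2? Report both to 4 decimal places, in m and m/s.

x = -0.5419, ẋ = -2.1482

phase 1: p=0.0245, T=0.424, ωT=1.285017, cosh=1.945687, sinh=1.669041; start (x,ẋ)=(-0.057200, -0.013900) → end (x,ẋ)=(-0.142118, -0.440313)
phase 2: p=0.2599, T=0.335, ωT=1.015285, cosh=1.561224, sinh=1.198925; start (x,ẋ)=(-0.142118, -0.440313) → end (x,ẋ)=(-0.541924, -2.148191)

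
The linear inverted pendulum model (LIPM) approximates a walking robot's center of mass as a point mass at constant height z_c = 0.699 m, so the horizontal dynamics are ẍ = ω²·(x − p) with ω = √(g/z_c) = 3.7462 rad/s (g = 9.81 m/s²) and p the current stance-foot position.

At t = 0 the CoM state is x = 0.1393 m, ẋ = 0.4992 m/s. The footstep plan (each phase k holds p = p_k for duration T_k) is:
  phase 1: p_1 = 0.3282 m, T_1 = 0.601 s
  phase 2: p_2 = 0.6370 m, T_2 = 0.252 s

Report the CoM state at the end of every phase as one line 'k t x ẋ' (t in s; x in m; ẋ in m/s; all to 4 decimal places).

1 0.6010 0.0469 -0.9268
2 0.8530 -0.5060 -3.7825

phase 1: p=0.3282, T=0.601, ωT=2.251466, cosh=4.803451, sinh=4.698206; start (x,ẋ)=(0.139300, 0.499200) → end (x,ẋ)=(0.046888, -0.926837)
phase 2: p=0.6370, T=0.252, ωT=0.944042, cosh=1.479701, sinh=1.090649; start (x,ẋ)=(0.046888, -0.926837) → end (x,ẋ)=(-0.506024, -3.782517)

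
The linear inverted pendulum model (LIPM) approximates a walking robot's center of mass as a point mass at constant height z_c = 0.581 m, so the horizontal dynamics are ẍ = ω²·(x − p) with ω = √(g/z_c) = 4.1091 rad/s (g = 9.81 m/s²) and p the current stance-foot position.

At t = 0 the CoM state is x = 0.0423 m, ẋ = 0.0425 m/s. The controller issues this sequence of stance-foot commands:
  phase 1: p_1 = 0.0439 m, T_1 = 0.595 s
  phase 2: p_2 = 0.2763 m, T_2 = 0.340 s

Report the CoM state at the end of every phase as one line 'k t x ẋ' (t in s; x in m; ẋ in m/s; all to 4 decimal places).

phase 1: p=0.0439, T=0.595, ωT=2.444914, cosh=5.808149, sinh=5.721415; start (x,ẋ)=(0.042300, 0.042500) → end (x,ẋ)=(0.093783, 0.209231)
phase 2: p=0.2763, T=0.340, ωT=1.397094, cosh=2.145374, sinh=1.898059; start (x,ẋ)=(0.093783, 0.209231) → end (x,ẋ)=(-0.018620, -0.974630)

1 0.5950 0.0938 0.2092
2 0.9350 -0.0186 -0.9746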